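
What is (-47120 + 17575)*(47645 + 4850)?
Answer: -1550964775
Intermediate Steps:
(-47120 + 17575)*(47645 + 4850) = -29545*52495 = -1550964775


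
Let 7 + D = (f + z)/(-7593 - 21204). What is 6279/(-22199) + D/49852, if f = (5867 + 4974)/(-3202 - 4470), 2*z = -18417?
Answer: -69188610341774837/244496044881736032 ≈ -0.28298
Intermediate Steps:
z = -18417/2 (z = (½)*(-18417) = -18417/2 ≈ -9208.5)
f = -10841/7672 (f = 10841/(-7672) = 10841*(-1/7672) = -10841/7672 ≈ -1.4131)
D = -1475855635/220930584 (D = -7 + (-10841/7672 - 18417/2)/(-7593 - 21204) = -7 - 70658453/7672/(-28797) = -7 - 70658453/7672*(-1/28797) = -7 + 70658453/220930584 = -1475855635/220930584 ≈ -6.6802)
6279/(-22199) + D/49852 = 6279/(-22199) - 1475855635/220930584/49852 = 6279*(-1/22199) - 1475855635/220930584*1/49852 = -6279/22199 - 1475855635/11013831473568 = -69188610341774837/244496044881736032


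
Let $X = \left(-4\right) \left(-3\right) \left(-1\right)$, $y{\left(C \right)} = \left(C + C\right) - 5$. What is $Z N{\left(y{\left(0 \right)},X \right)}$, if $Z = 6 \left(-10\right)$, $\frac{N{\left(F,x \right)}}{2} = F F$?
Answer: $-3000$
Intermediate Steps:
$y{\left(C \right)} = -5 + 2 C$ ($y{\left(C \right)} = 2 C - 5 = -5 + 2 C$)
$X = -12$ ($X = 12 \left(-1\right) = -12$)
$N{\left(F,x \right)} = 2 F^{2}$ ($N{\left(F,x \right)} = 2 F F = 2 F^{2}$)
$Z = -60$
$Z N{\left(y{\left(0 \right)},X \right)} = - 60 \cdot 2 \left(-5 + 2 \cdot 0\right)^{2} = - 60 \cdot 2 \left(-5 + 0\right)^{2} = - 60 \cdot 2 \left(-5\right)^{2} = - 60 \cdot 2 \cdot 25 = \left(-60\right) 50 = -3000$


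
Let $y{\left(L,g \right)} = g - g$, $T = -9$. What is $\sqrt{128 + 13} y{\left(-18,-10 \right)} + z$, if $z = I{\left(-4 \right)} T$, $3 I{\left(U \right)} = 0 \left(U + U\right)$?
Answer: $0$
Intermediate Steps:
$I{\left(U \right)} = 0$ ($I{\left(U \right)} = \frac{0 \left(U + U\right)}{3} = \frac{0 \cdot 2 U}{3} = \frac{1}{3} \cdot 0 = 0$)
$y{\left(L,g \right)} = 0$
$z = 0$ ($z = 0 \left(-9\right) = 0$)
$\sqrt{128 + 13} y{\left(-18,-10 \right)} + z = \sqrt{128 + 13} \cdot 0 + 0 = \sqrt{141} \cdot 0 + 0 = 0 + 0 = 0$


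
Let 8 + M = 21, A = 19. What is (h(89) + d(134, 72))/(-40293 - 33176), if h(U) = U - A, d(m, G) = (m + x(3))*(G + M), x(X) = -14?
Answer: -10270/73469 ≈ -0.13979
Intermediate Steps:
M = 13 (M = -8 + 21 = 13)
d(m, G) = (-14 + m)*(13 + G) (d(m, G) = (m - 14)*(G + 13) = (-14 + m)*(13 + G))
h(U) = -19 + U (h(U) = U - 1*19 = U - 19 = -19 + U)
(h(89) + d(134, 72))/(-40293 - 33176) = ((-19 + 89) + (-182 - 14*72 + 13*134 + 72*134))/(-40293 - 33176) = (70 + (-182 - 1008 + 1742 + 9648))/(-73469) = (70 + 10200)*(-1/73469) = 10270*(-1/73469) = -10270/73469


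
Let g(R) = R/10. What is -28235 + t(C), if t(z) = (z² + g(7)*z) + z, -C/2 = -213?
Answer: 769826/5 ≈ 1.5397e+5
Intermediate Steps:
g(R) = R/10 (g(R) = R*(⅒) = R/10)
C = 426 (C = -2*(-213) = 426)
t(z) = z² + 17*z/10 (t(z) = (z² + ((⅒)*7)*z) + z = (z² + 7*z/10) + z = z² + 17*z/10)
-28235 + t(C) = -28235 + (⅒)*426*(17 + 10*426) = -28235 + (⅒)*426*(17 + 4260) = -28235 + (⅒)*426*4277 = -28235 + 911001/5 = 769826/5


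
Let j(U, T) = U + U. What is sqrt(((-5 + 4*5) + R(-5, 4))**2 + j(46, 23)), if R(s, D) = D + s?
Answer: 12*sqrt(2) ≈ 16.971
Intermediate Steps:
j(U, T) = 2*U
sqrt(((-5 + 4*5) + R(-5, 4))**2 + j(46, 23)) = sqrt(((-5 + 4*5) + (4 - 5))**2 + 2*46) = sqrt(((-5 + 20) - 1)**2 + 92) = sqrt((15 - 1)**2 + 92) = sqrt(14**2 + 92) = sqrt(196 + 92) = sqrt(288) = 12*sqrt(2)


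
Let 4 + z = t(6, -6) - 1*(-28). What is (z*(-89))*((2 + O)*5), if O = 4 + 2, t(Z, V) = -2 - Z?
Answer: -56960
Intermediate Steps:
O = 6
z = 16 (z = -4 + ((-2 - 1*6) - 1*(-28)) = -4 + ((-2 - 6) + 28) = -4 + (-8 + 28) = -4 + 20 = 16)
(z*(-89))*((2 + O)*5) = (16*(-89))*((2 + 6)*5) = -11392*5 = -1424*40 = -56960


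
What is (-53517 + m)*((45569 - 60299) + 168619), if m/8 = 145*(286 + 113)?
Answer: 62990307147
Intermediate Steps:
m = 462840 (m = 8*(145*(286 + 113)) = 8*(145*399) = 8*57855 = 462840)
(-53517 + m)*((45569 - 60299) + 168619) = (-53517 + 462840)*((45569 - 60299) + 168619) = 409323*(-14730 + 168619) = 409323*153889 = 62990307147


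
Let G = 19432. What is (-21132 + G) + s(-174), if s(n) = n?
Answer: -1874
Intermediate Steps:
(-21132 + G) + s(-174) = (-21132 + 19432) - 174 = -1700 - 174 = -1874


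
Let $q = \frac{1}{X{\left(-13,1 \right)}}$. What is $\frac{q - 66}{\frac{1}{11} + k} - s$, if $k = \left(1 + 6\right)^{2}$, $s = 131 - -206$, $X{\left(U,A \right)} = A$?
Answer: $- \frac{36539}{108} \approx -338.32$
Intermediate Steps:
$s = 337$ ($s = 131 + 206 = 337$)
$k = 49$ ($k = 7^{2} = 49$)
$q = 1$ ($q = 1^{-1} = 1$)
$\frac{q - 66}{\frac{1}{11} + k} - s = \frac{1 - 66}{\frac{1}{11} + 49} - 337 = - \frac{65}{\frac{1}{11} + 49} - 337 = - \frac{65}{\frac{540}{11}} - 337 = \left(-65\right) \frac{11}{540} - 337 = - \frac{143}{108} - 337 = - \frac{36539}{108}$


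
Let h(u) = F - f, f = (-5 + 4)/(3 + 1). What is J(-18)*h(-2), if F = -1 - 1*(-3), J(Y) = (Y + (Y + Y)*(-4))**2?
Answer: 35721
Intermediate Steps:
J(Y) = 49*Y**2 (J(Y) = (Y + (2*Y)*(-4))**2 = (Y - 8*Y)**2 = (-7*Y)**2 = 49*Y**2)
F = 2 (F = -1 + 3 = 2)
f = -1/4 ≈ -0.25000
h(u) = 9/4 (h(u) = 2 - 1*(-1/4) = 2 + 1/4 = 9/4)
J(-18)*h(-2) = (49*(-18)**2)*(9/4) = (49*324)*(9/4) = 15876*(9/4) = 35721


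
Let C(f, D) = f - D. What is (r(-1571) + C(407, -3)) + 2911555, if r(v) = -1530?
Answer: 2910435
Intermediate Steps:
(r(-1571) + C(407, -3)) + 2911555 = (-1530 + (407 - 1*(-3))) + 2911555 = (-1530 + (407 + 3)) + 2911555 = (-1530 + 410) + 2911555 = -1120 + 2911555 = 2910435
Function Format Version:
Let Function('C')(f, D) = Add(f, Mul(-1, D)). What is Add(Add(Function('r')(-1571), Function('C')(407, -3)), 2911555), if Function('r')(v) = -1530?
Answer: 2910435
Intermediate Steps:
Add(Add(Function('r')(-1571), Function('C')(407, -3)), 2911555) = Add(Add(-1530, Add(407, Mul(-1, -3))), 2911555) = Add(Add(-1530, Add(407, 3)), 2911555) = Add(Add(-1530, 410), 2911555) = Add(-1120, 2911555) = 2910435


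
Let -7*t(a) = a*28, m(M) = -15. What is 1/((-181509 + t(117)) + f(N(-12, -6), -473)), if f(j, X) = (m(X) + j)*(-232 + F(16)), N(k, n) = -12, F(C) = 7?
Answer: -1/175902 ≈ -5.6850e-6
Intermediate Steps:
t(a) = -4*a (t(a) = -a*28/7 = -4*a)
f(j, X) = 3375 - 225*j (f(j, X) = (-15 + j)*(-232 + 7) = (-15 + j)*(-225) = 3375 - 225*j)
1/((-181509 + t(117)) + f(N(-12, -6), -473)) = 1/((-181509 - 4*117) + (3375 - 225*(-12))) = 1/((-181509 - 468) + (3375 + 2700)) = 1/(-181977 + 6075) = 1/(-175902) = -1/175902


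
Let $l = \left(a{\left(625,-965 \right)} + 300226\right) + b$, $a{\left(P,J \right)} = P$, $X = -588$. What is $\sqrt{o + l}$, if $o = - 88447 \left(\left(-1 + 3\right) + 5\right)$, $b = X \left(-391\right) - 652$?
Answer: $i \sqrt{89022} \approx 298.37 i$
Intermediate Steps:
$b = 229256$ ($b = \left(-588\right) \left(-391\right) - 652 = 229908 - 652 = 229256$)
$l = 530107$ ($l = \left(625 + 300226\right) + 229256 = 300851 + 229256 = 530107$)
$o = -619129$ ($o = - 88447 \left(2 + 5\right) = \left(-88447\right) 7 = -619129$)
$\sqrt{o + l} = \sqrt{-619129 + 530107} = \sqrt{-89022} = i \sqrt{89022}$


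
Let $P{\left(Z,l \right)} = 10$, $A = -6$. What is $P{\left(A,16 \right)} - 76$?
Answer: $-66$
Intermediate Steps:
$P{\left(A,16 \right)} - 76 = 10 - 76 = -66$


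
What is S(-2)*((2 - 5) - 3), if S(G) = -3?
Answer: 18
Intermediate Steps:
S(-2)*((2 - 5) - 3) = -3*((2 - 5) - 3) = -3*(-3 - 3) = -3*(-6) = 18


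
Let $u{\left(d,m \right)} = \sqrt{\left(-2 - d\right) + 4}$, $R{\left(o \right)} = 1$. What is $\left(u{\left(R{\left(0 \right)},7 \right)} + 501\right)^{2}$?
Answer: $252004$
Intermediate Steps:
$u{\left(d,m \right)} = \sqrt{2 - d}$
$\left(u{\left(R{\left(0 \right)},7 \right)} + 501\right)^{2} = \left(\sqrt{2 - 1} + 501\right)^{2} = \left(\sqrt{1} + 501\right)^{2} = \left(1 + 501\right)^{2} = 502^{2} = 252004$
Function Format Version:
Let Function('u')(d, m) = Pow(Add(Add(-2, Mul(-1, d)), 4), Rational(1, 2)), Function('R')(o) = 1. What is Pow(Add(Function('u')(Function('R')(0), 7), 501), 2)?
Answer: 252004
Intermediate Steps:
Function('u')(d, m) = Pow(Add(2, Mul(-1, d)), Rational(1, 2))
Pow(Add(Function('u')(Function('R')(0), 7), 501), 2) = Pow(Add(Pow(Add(2, Mul(-1, 1)), Rational(1, 2)), 501), 2) = Pow(Add(Pow(Add(2, -1), Rational(1, 2)), 501), 2) = Pow(Add(Pow(1, Rational(1, 2)), 501), 2) = Pow(Add(1, 501), 2) = Pow(502, 2) = 252004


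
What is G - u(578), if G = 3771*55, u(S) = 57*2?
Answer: 207291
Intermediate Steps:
u(S) = 114
G = 207405
G - u(578) = 207405 - 1*114 = 207405 - 114 = 207291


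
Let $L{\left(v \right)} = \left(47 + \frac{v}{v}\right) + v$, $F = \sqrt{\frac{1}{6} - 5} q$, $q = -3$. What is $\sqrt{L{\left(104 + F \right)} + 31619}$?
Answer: $\frac{\sqrt{127084 - 2 i \sqrt{174}}}{2} \approx 178.24 - 0.018501 i$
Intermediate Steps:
$F = - \frac{i \sqrt{174}}{2}$ ($F = \sqrt{\frac{1}{6} - 5} \left(-3\right) = \sqrt{- \frac{29}{6}} \left(-3\right) = \frac{i \sqrt{174}}{6} \left(-3\right) = - \frac{i \sqrt{174}}{2} \approx - 6.5955 i$)
$L{\left(v \right)} = 48 + v$ ($L{\left(v \right)} = \left(47 + 1\right) + v = 48 + v$)
$\sqrt{L{\left(104 + F \right)} + 31619} = \sqrt{\left(48 + \left(104 - \frac{i \sqrt{174}}{2}\right)\right) + 31619} = \sqrt{\left(152 - \frac{i \sqrt{174}}{2}\right) + 31619} = \sqrt{31771 - \frac{i \sqrt{174}}{2}}$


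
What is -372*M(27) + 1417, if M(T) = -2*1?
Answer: 2161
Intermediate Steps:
M(T) = -2
-372*M(27) + 1417 = -372*(-2) + 1417 = 744 + 1417 = 2161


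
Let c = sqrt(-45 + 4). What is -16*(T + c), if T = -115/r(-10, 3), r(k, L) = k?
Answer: -184 - 16*I*sqrt(41) ≈ -184.0 - 102.45*I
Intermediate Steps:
c = I*sqrt(41) (c = sqrt(-41) = I*sqrt(41) ≈ 6.4031*I)
T = 23/2 (T = -115/(-10) = -115*(-1/10) = 23/2 ≈ 11.500)
-16*(T + c) = -16*(23/2 + I*sqrt(41)) = -184 - 16*I*sqrt(41)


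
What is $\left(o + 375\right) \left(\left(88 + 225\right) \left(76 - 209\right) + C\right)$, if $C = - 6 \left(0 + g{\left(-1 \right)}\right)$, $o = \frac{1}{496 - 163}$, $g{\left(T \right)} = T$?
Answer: $- \frac{5197713748}{333} \approx -1.5609 \cdot 10^{7}$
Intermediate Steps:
$o = \frac{1}{333} \approx 0.003003$
$C = 6$ ($C = - 6 \left(0 - 1\right) = \left(-6\right) \left(-1\right) = 6$)
$\left(o + 375\right) \left(\left(88 + 225\right) \left(76 - 209\right) + C\right) = \left(\frac{1}{333} + 375\right) \left(\left(88 + 225\right) \left(76 - 209\right) + 6\right) = \frac{124876 \left(313 \left(-133\right) + 6\right)}{333} = \frac{124876 \left(-41629 + 6\right)}{333} = \frac{124876}{333} \left(-41623\right) = - \frac{5197713748}{333}$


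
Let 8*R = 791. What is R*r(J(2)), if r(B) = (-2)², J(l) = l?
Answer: 791/2 ≈ 395.50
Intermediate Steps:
R = 791/8 (R = (⅛)*791 = 791/8 ≈ 98.875)
r(B) = 4
R*r(J(2)) = (791/8)*4 = 791/2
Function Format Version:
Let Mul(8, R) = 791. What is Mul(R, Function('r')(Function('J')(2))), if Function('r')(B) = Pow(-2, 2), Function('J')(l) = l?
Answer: Rational(791, 2) ≈ 395.50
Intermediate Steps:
R = Rational(791, 8) (R = Mul(Rational(1, 8), 791) = Rational(791, 8) ≈ 98.875)
Function('r')(B) = 4
Mul(R, Function('r')(Function('J')(2))) = Mul(Rational(791, 8), 4) = Rational(791, 2)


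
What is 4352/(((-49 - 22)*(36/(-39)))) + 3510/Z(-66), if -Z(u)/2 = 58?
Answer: 446537/12354 ≈ 36.145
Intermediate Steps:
Z(u) = -116 (Z(u) = -2*58 = -116)
4352/(((-49 - 22)*(36/(-39)))) + 3510/Z(-66) = 4352/(((-49 - 22)*(36/(-39)))) + 3510/(-116) = 4352/((-2556*(-1)/39)) + 3510*(-1/116) = 4352/((-71*(-12/13))) - 1755/58 = 4352/(852/13) - 1755/58 = 4352*(13/852) - 1755/58 = 14144/213 - 1755/58 = 446537/12354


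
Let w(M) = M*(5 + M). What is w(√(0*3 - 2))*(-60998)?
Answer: 121996 - 304990*I*√2 ≈ 1.22e+5 - 4.3132e+5*I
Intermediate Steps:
w(√(0*3 - 2))*(-60998) = (√(0*3 - 2)*(5 + √(0*3 - 2)))*(-60998) = (√(0 - 2)*(5 + √(0 - 2)))*(-60998) = (√(-2)*(5 + √(-2)))*(-60998) = ((I*√2)*(5 + I*√2))*(-60998) = (I*√2*(5 + I*√2))*(-60998) = -60998*I*√2*(5 + I*√2)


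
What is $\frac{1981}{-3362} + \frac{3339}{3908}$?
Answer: $\frac{1741985}{6569348} \approx 0.26517$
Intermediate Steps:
$\frac{1981}{-3362} + \frac{3339}{3908} = 1981 \left(- \frac{1}{3362}\right) + 3339 \cdot \frac{1}{3908} = - \frac{1981}{3362} + \frac{3339}{3908} = \frac{1741985}{6569348}$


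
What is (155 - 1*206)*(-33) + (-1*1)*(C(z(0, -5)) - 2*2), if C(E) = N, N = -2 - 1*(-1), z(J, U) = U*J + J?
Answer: 1688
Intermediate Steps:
z(J, U) = J + J*U (z(J, U) = J*U + J = J + J*U)
N = -1 (N = -2 + 1 = -1)
C(E) = -1
(155 - 1*206)*(-33) + (-1*1)*(C(z(0, -5)) - 2*2) = (155 - 1*206)*(-33) + (-1*1)*(-1 - 2*2) = (155 - 206)*(-33) - (-1 - 4) = -51*(-33) - 1*(-5) = 1683 + 5 = 1688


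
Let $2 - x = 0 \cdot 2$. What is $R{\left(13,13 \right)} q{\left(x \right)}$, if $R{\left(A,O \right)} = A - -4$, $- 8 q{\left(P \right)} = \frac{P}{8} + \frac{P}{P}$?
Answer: $- \frac{85}{32} \approx -2.6563$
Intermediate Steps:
$x = 2$ ($x = 2 - 0 \cdot 2 = 2 - 0 = 2 + 0 = 2$)
$q{\left(P \right)} = - \frac{1}{8} - \frac{P}{64}$ ($q{\left(P \right)} = - \frac{\frac{P}{8} + \frac{P}{P}}{8} = - \frac{P \frac{1}{8} + 1}{8} = - \frac{\frac{P}{8} + 1}{8} = - \frac{1 + \frac{P}{8}}{8} = - \frac{1}{8} - \frac{P}{64}$)
$R{\left(A,O \right)} = 4 + A$ ($R{\left(A,O \right)} = A + 4 = 4 + A$)
$R{\left(13,13 \right)} q{\left(x \right)} = \left(4 + 13\right) \left(- \frac{1}{8} - \frac{1}{32}\right) = 17 \left(- \frac{1}{8} - \frac{1}{32}\right) = 17 \left(- \frac{5}{32}\right) = - \frac{85}{32}$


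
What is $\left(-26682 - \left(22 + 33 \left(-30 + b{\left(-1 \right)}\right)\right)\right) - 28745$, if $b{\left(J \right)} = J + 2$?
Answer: $-54492$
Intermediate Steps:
$b{\left(J \right)} = 2 + J$
$\left(-26682 - \left(22 + 33 \left(-30 + b{\left(-1 \right)}\right)\right)\right) - 28745 = \left(-26682 + \left(\left(0 - 22\right) - 33 \left(-30 + \left(2 - 1\right)\right)\right)\right) - 28745 = \left(-26682 - \left(22 + 33 \left(-30 + 1\right)\right)\right) - 28745 = \left(-26682 - -935\right) - 28745 = \left(-26682 + \left(-22 + 957\right)\right) - 28745 = \left(-26682 + 935\right) - 28745 = -25747 - 28745 = -54492$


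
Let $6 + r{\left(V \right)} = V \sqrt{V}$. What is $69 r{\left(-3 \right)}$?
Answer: $-414 - 207 i \sqrt{3} \approx -414.0 - 358.53 i$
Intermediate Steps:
$r{\left(V \right)} = -6 + V^{\frac{3}{2}}$ ($r{\left(V \right)} = -6 + V \sqrt{V} = -6 + V^{\frac{3}{2}}$)
$69 r{\left(-3 \right)} = 69 \left(-6 + \left(-3\right)^{\frac{3}{2}}\right) = 69 \left(-6 - 3 i \sqrt{3}\right) = -414 - 207 i \sqrt{3}$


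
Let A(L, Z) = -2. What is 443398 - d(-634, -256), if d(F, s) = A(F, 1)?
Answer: 443400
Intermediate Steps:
d(F, s) = -2
443398 - d(-634, -256) = 443398 - 1*(-2) = 443398 + 2 = 443400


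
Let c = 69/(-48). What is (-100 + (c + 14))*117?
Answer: -163683/16 ≈ -10230.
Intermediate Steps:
c = -23/16 (c = 69*(-1/48) = -23/16 ≈ -1.4375)
(-100 + (c + 14))*117 = (-100 + (-23/16 + 14))*117 = (-100 + 201/16)*117 = -1399/16*117 = -163683/16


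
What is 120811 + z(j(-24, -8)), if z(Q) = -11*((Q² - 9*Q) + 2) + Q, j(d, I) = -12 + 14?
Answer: 120945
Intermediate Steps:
j(d, I) = 2
z(Q) = -22 - 11*Q² + 100*Q (z(Q) = -11*(2 + Q² - 9*Q) + Q = (-22 - 11*Q² + 99*Q) + Q = -22 - 11*Q² + 100*Q)
120811 + z(j(-24, -8)) = 120811 + (-22 - 11*2² + 100*2) = 120811 + (-22 - 11*4 + 200) = 120811 + (-22 - 44 + 200) = 120811 + 134 = 120945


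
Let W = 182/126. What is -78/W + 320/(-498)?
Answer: -13606/249 ≈ -54.643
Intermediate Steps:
W = 13/9 (W = 182*(1/126) = 13/9 ≈ 1.4444)
-78/W + 320/(-498) = -78/13/9 + 320/(-498) = -78*9/13 + 320*(-1/498) = -54 - 160/249 = -13606/249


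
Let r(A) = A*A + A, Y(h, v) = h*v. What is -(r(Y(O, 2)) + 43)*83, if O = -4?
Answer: -8217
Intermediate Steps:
r(A) = A + A² (r(A) = A² + A = A + A²)
-(r(Y(O, 2)) + 43)*83 = -((-4*2)*(1 - 4*2) + 43)*83 = -(-8*(1 - 8) + 43)*83 = -(-8*(-7) + 43)*83 = -(56 + 43)*83 = -99*83 = -1*8217 = -8217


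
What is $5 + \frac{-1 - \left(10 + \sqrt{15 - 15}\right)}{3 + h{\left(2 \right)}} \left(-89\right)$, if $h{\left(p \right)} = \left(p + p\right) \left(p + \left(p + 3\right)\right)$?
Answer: $\frac{1134}{31} \approx 36.581$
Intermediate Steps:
$h{\left(p \right)} = 2 p \left(3 + 2 p\right)$ ($h{\left(p \right)} = 2 p \left(p + \left(3 + p\right)\right) = 2 p \left(3 + 2 p\right)$)
$5 + \frac{-1 - \left(10 + \sqrt{15 - 15}\right)}{3 + h{\left(2 \right)}} \left(-89\right) = 5 + \frac{-1 - \left(10 + \sqrt{15 - 15}\right)}{3 + 2 \cdot 2 \left(3 + 2 \cdot 2\right)} \left(-89\right) = 5 + \frac{-1 - \left(10 + \sqrt{0}\right)}{3 + 2 \cdot 2 \left(3 + 4\right)} \left(-89\right) = 5 + \frac{-1 - 10}{3 + 2 \cdot 2 \cdot 7} \left(-89\right) = 5 + \frac{-1 + \left(-10 + 0\right)}{3 + 28} \left(-89\right) = 5 + \frac{-1 - 10}{31} \left(-89\right) = 5 + \left(-11\right) \frac{1}{31} \left(-89\right) = 5 - - \frac{979}{31} = 5 + \frac{979}{31} = \frac{1134}{31}$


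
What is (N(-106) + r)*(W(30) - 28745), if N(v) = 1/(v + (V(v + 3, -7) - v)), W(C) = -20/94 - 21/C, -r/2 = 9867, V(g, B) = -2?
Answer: 533249042551/940 ≈ 5.6729e+8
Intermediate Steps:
r = -19734 (r = -2*9867 = -19734)
W(C) = -10/47 - 21/C (W(C) = -20*1/94 - 21/C = -10/47 - 21/C)
N(v) = -1/2 (N(v) = 1/(v + (-2 - v)) = 1/(-2) = -1/2)
(N(-106) + r)*(W(30) - 28745) = (-1/2 - 19734)*((-10/47 - 21/30) - 28745) = -39469*((-10/47 - 21*1/30) - 28745)/2 = -39469*((-10/47 - 7/10) - 28745)/2 = -39469*(-429/470 - 28745)/2 = -39469/2*(-13510579/470) = 533249042551/940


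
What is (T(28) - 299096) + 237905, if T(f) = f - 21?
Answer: -61184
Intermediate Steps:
T(f) = -21 + f
(T(28) - 299096) + 237905 = ((-21 + 28) - 299096) + 237905 = (7 - 299096) + 237905 = -299089 + 237905 = -61184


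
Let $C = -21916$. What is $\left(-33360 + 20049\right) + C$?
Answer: $-35227$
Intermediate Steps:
$\left(-33360 + 20049\right) + C = \left(-33360 + 20049\right) - 21916 = -13311 - 21916 = -35227$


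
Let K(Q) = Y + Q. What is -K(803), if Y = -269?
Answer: -534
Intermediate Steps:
K(Q) = -269 + Q
-K(803) = -(-269 + 803) = -1*534 = -534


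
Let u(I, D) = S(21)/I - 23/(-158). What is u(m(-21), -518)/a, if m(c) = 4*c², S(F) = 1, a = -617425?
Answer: -4073/17208375660 ≈ -2.3669e-7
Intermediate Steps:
u(I, D) = 23/158 + 1/I (u(I, D) = 1/I - 23/(-158) = 1/I - 23*(-1/158) = 1/I + 23/158 = 23/158 + 1/I)
u(m(-21), -518)/a = (23/158 + 1/(4*(-21)²))/(-617425) = (23/158 + 1/(4*441))*(-1/617425) = (23/158 + 1/1764)*(-1/617425) = (20365/139356)*(-1/617425) = -4073/17208375660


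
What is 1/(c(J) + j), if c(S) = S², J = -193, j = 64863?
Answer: 1/102112 ≈ 9.7932e-6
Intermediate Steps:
1/(c(J) + j) = 1/((-193)² + 64863) = 1/(37249 + 64863) = 1/102112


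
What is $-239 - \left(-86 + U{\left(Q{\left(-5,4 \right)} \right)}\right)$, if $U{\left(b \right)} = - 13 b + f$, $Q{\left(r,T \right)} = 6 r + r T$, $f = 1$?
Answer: $-804$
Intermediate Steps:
$Q{\left(r,T \right)} = 6 r + T r$
$U{\left(b \right)} = 1 - 13 b$ ($U{\left(b \right)} = - 13 b + 1 = 1 - 13 b$)
$-239 - \left(-86 + U{\left(Q{\left(-5,4 \right)} \right)}\right) = -239 + \left(86 - \left(1 - 13 \left(- 5 \left(6 + 4\right)\right)\right)\right) = -239 + \left(86 - \left(1 - 13 \left(\left(-5\right) 10\right)\right)\right) = -239 + \left(86 - \left(1 - -650\right)\right) = -239 + \left(86 - \left(1 + 650\right)\right) = -239 + \left(86 - 651\right) = -239 - 565 = -804$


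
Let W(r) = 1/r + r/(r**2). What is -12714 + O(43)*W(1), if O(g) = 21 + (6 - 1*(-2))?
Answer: -12656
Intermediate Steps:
W(r) = 2/r (W(r) = 1/r + r/r**2 = 1/r + 1/r = 2/r)
O(g) = 29 (O(g) = 21 + (6 + 2) = 21 + 8 = 29)
-12714 + O(43)*W(1) = -12714 + 29*(2/1) = -12714 + 29*(2*1) = -12714 + 29*2 = -12714 + 58 = -12656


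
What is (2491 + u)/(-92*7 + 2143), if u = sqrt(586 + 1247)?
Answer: 2491/1499 + sqrt(1833)/1499 ≈ 1.6903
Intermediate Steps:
u = sqrt(1833) ≈ 42.814
(2491 + u)/(-92*7 + 2143) = (2491 + sqrt(1833))/(-92*7 + 2143) = (2491 + sqrt(1833))/(-644 + 2143) = (2491 + sqrt(1833))/1499 = (2491 + sqrt(1833))*(1/1499) = 2491/1499 + sqrt(1833)/1499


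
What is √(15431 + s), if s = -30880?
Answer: I*√15449 ≈ 124.29*I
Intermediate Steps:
√(15431 + s) = √(15431 - 30880) = √(-15449) = I*√15449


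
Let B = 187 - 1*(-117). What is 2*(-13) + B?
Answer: 278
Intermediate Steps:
B = 304 (B = 187 + 117 = 304)
2*(-13) + B = 2*(-13) + 304 = -26 + 304 = 278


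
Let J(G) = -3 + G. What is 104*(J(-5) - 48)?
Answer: -5824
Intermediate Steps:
104*(J(-5) - 48) = 104*((-3 - 5) - 48) = 104*(-8 - 48) = 104*(-56) = -5824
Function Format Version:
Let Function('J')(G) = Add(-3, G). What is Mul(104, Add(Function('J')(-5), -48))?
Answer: -5824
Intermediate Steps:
Mul(104, Add(Function('J')(-5), -48)) = Mul(104, Add(Add(-3, -5), -48)) = Mul(104, Add(-8, -48)) = Mul(104, -56) = -5824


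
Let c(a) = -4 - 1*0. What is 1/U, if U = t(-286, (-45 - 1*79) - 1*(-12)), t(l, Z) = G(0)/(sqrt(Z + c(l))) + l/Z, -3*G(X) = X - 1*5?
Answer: 2090088/5356789 + 23520*I*sqrt(29)/5356789 ≈ 0.39018 + 0.023645*I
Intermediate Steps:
G(X) = 5/3 - X/3 (G(X) = -(X - 1*5)/3 = -(X - 5)/3 = -(-5 + X)/3 = 5/3 - X/3)
c(a) = -4 (c(a) = -4 + 0 = -4)
t(l, Z) = 5/(3*sqrt(-4 + Z)) + l/Z (t(l, Z) = (5/3 - 1/3*0)/(sqrt(Z - 4)) + l/Z = (5/3 + 0)/(sqrt(-4 + Z)) + l/Z = 5/(3*sqrt(-4 + Z)) + l/Z)
U = 143/56 - 5*I*sqrt(29)/174 (U = 5/(3*sqrt(-4 + ((-45 - 1*79) - 1*(-12)))) - 286/((-45 - 1*79) - 1*(-12)) = 5/(3*sqrt(-4 + ((-45 - 79) + 12))) - 286/((-45 - 79) + 12) = 5/(3*sqrt(-4 + (-124 + 12))) - 286/(-124 + 12) = 5/(3*sqrt(-4 - 112)) - 286/(-112) = 5/(3*sqrt(-116)) - 286*(-1/112) = 5*(-I*sqrt(29)/58)/3 + 143/56 = -5*I*sqrt(29)/174 + 143/56 = 143/56 - 5*I*sqrt(29)/174 ≈ 2.5536 - 0.15475*I)
1/U = 1/(143/56 - 5*I*sqrt(29)/174)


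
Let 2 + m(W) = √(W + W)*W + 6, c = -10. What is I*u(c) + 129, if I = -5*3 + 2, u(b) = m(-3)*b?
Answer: 649 - 390*I*√6 ≈ 649.0 - 955.3*I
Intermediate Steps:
m(W) = 4 + √2*W^(3/2) (m(W) = -2 + (√(W + W)*W + 6) = -2 + (√(2*W)*W + 6) = -2 + ((√2*√W)*W + 6) = -2 + (√2*W^(3/2) + 6) = -2 + (6 + √2*W^(3/2)) = 4 + √2*W^(3/2))
u(b) = b*(4 - 3*I*√6) (u(b) = (4 + √2*(-3)^(3/2))*b = (4 + √2*(-3*I*√3))*b = (4 - 3*I*√6)*b = b*(4 - 3*I*√6))
I = -13 (I = -15 + 2 = -13)
I*u(c) + 129 = -(-130)*(4 - 3*I*√6) + 129 = -13*(-40 + 30*I*√6) + 129 = (520 - 390*I*√6) + 129 = 649 - 390*I*√6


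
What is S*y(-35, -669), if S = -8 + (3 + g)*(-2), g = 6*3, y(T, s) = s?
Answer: 33450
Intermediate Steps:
g = 18
S = -50 (S = -8 + (3 + 18)*(-2) = -8 + 21*(-2) = -8 - 42 = -50)
S*y(-35, -669) = -50*(-669) = 33450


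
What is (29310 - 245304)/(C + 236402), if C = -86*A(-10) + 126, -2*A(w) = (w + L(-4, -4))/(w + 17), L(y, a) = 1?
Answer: -1511958/1655309 ≈ -0.91340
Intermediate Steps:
A(w) = -(1 + w)/(2*(17 + w)) (A(w) = -(w + 1)/(2*(w + 17)) = -(1 + w)/(2*(17 + w)))
C = 495/7 (C = -43*(-1 - 1*(-10))/(17 - 10) + 126 = -43*(-1 + 10)/7 + 126 = -43*9/7 + 126 = -86*9/14 + 126 = -387/7 + 126 = 495/7 ≈ 70.714)
(29310 - 245304)/(C + 236402) = (29310 - 245304)/(495/7 + 236402) = -215994/1655309/7 = -215994*7/1655309 = -1511958/1655309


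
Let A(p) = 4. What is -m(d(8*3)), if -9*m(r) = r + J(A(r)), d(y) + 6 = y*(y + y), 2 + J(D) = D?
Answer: 1148/9 ≈ 127.56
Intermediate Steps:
J(D) = -2 + D
d(y) = -6 + 2*y² (d(y) = -6 + y*(y + y) = -6 + y*(2*y) = -6 + 2*y²)
m(r) = -2/9 - r/9 (m(r) = -(r + (-2 + 4))/9 = -(r + 2)/9 = -(2 + r)/9 = -2/9 - r/9)
-m(d(8*3)) = -(-2/9 - (-6 + 2*(8*3)²)/9) = -(-2/9 - (-6 + 2*24²)/9) = -(-2/9 - (-6 + 2*576)/9) = -(-2/9 - (-6 + 1152)/9) = -(-2/9 - ⅑*1146) = -(-2/9 - 382/3) = -1*(-1148/9) = 1148/9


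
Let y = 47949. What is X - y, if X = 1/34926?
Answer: -1674666773/34926 ≈ -47949.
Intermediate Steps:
X = 1/34926 ≈ 2.8632e-5
X - y = 1/34926 - 1*47949 = 1/34926 - 47949 = -1674666773/34926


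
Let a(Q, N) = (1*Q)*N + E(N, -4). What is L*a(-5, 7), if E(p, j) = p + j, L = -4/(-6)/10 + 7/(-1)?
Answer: 3328/15 ≈ 221.87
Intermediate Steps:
L = -104/15 (L = -4*(-⅙)*(⅒) + 7*(-1) = (⅔)*(⅒) - 7 = 1/15 - 7 = -104/15 ≈ -6.9333)
E(p, j) = j + p
a(Q, N) = -4 + N + N*Q (a(Q, N) = (1*Q)*N + (-4 + N) = Q*N + (-4 + N) = N*Q + (-4 + N) = -4 + N + N*Q)
L*a(-5, 7) = -104*(-4 + 7 + 7*(-5))/15 = -104*(-4 + 7 - 35)/15 = -104/15*(-32) = 3328/15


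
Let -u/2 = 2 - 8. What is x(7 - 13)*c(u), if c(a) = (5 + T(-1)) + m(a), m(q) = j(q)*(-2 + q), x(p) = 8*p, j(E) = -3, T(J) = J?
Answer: 1248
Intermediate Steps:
u = 12 (u = -2*(2 - 8) = -2*(-6) = 12)
m(q) = 6 - 3*q (m(q) = -3*(-2 + q) = 6 - 3*q)
c(a) = 10 - 3*a (c(a) = (5 - 1) + (6 - 3*a) = 4 + (6 - 3*a) = 10 - 3*a)
x(7 - 13)*c(u) = (8*(7 - 13))*(10 - 3*12) = (8*(-6))*(10 - 36) = -48*(-26) = 1248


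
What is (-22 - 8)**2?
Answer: 900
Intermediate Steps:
(-22 - 8)**2 = (-30)**2 = 900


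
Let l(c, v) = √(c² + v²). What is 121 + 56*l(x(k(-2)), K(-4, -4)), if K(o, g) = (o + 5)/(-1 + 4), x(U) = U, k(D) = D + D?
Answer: 121 + 56*√145/3 ≈ 345.78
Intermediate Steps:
k(D) = 2*D
K(o, g) = 5/3 + o/3 (K(o, g) = (5 + o)/3 = (5 + o)*(⅓) = 5/3 + o/3)
121 + 56*l(x(k(-2)), K(-4, -4)) = 121 + 56*√((2*(-2))² + (5/3 + (⅓)*(-4))²) = 121 + 56*√((-4)² + (5/3 - 4/3)²) = 121 + 56*√(16 + (⅓)²) = 121 + 56*√(16 + ⅑) = 121 + 56*√(145/9) = 121 + 56*(√145/3) = 121 + 56*√145/3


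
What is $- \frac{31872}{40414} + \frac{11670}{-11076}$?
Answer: $- \frac{68720471}{37302122} \approx -1.8423$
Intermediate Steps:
$- \frac{31872}{40414} + \frac{11670}{-11076} = \left(-31872\right) \frac{1}{40414} + 11670 \left(- \frac{1}{11076}\right) = - \frac{15936}{20207} - \frac{1945}{1846} = - \frac{68720471}{37302122}$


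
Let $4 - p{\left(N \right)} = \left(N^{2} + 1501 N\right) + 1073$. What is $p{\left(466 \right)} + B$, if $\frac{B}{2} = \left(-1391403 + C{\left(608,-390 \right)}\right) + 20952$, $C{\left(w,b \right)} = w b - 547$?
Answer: $-4133927$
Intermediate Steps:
$C{\left(w,b \right)} = -547 + b w$ ($C{\left(w,b \right)} = b w - 547 = -547 + b w$)
$B = -3216236$ ($B = 2 \left(\left(-1391403 - 237667\right) + 20952\right) = 2 \left(-1629070 + 20952\right) = 2 \left(-1608118\right) = -3216236$)
$p{\left(N \right)} = -1069 - N^{2} - 1501 N$ ($p{\left(N \right)} = 4 - \left(\left(N^{2} + 1501 N\right) + 1073\right) = 4 - \left(1073 + N^{2} + 1501 N\right) = -1069 - N^{2} - 1501 N$)
$p{\left(466 \right)} + B = \left(-1069 - 466^{2} - 699466\right) - 3216236 = \left(-1069 - 217156 - 699466\right) - 3216236 = -917691 - 3216236 = -4133927$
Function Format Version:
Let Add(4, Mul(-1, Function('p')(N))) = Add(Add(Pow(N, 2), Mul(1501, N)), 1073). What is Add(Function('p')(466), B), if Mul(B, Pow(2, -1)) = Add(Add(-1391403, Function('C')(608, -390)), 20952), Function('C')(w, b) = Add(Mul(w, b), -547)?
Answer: -4133927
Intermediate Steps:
Function('C')(w, b) = Add(-547, Mul(b, w)) (Function('C')(w, b) = Add(Mul(b, w), -547) = Add(-547, Mul(b, w)))
B = -3216236 (B = Mul(2, Add(Add(-1391403, Add(-547, Mul(-390, 608))), 20952)) = Mul(2, Add(Add(-1391403, Add(-547, -237120)), 20952)) = Mul(2, Add(Add(-1391403, -237667), 20952)) = Mul(2, Add(-1629070, 20952)) = Mul(2, -1608118) = -3216236)
Function('p')(N) = Add(-1069, Mul(-1, Pow(N, 2)), Mul(-1501, N)) (Function('p')(N) = Add(4, Mul(-1, Add(Add(Pow(N, 2), Mul(1501, N)), 1073))) = Add(4, Mul(-1, Add(1073, Pow(N, 2), Mul(1501, N)))) = Add(4, Add(-1073, Mul(-1, Pow(N, 2)), Mul(-1501, N))) = Add(-1069, Mul(-1, Pow(N, 2)), Mul(-1501, N)))
Add(Function('p')(466), B) = Add(Add(-1069, Mul(-1, Pow(466, 2)), Mul(-1501, 466)), -3216236) = Add(Add(-1069, Mul(-1, 217156), -699466), -3216236) = Add(Add(-1069, -217156, -699466), -3216236) = Add(-917691, -3216236) = -4133927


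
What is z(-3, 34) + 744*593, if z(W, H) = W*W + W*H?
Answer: 441099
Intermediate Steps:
z(W, H) = W² + H*W
z(-3, 34) + 744*593 = -3*(34 - 3) + 744*593 = -3*31 + 441192 = -93 + 441192 = 441099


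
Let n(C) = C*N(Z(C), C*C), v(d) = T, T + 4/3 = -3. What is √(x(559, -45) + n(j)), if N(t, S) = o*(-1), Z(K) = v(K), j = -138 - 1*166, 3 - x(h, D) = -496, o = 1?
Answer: √803 ≈ 28.337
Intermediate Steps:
T = -13/3 (T = -4/3 - 3 = -13/3 ≈ -4.3333)
v(d) = -13/3
x(h, D) = 499 (x(h, D) = 3 - 1*(-496) = 3 + 496 = 499)
j = -304 (j = -138 - 166 = -304)
Z(K) = -13/3
N(t, S) = -1 (N(t, S) = 1*(-1) = -1)
n(C) = -C (n(C) = C*(-1) = -C)
√(x(559, -45) + n(j)) = √(499 - 1*(-304)) = √(499 + 304) = √803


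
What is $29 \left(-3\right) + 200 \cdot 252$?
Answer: $50313$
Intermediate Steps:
$29 \left(-3\right) + 200 \cdot 252 = -87 + 50400 = 50313$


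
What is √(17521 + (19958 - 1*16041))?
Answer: 3*√2382 ≈ 146.42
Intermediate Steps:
√(17521 + (19958 - 1*16041)) = √(17521 + (19958 - 16041)) = √(17521 + 3917) = √21438 = 3*√2382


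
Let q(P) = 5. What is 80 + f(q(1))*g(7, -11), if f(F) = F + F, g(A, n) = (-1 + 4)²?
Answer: 170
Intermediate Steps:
g(A, n) = 9 (g(A, n) = 3² = 9)
f(F) = 2*F
80 + f(q(1))*g(7, -11) = 80 + (2*5)*9 = 80 + 10*9 = 80 + 90 = 170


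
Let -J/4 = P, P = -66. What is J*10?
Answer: 2640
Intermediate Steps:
J = 264 (J = -4*(-66) = 264)
J*10 = 264*10 = 2640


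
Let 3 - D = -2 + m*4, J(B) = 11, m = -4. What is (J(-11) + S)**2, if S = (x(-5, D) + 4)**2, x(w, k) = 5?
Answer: 8464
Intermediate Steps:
D = 21 (D = 3 - (-2 - 4*4) = 3 - (-2 - 16) = 3 - 1*(-18) = 3 + 18 = 21)
S = 81 (S = (5 + 4)**2 = 9**2 = 81)
(J(-11) + S)**2 = (11 + 81)**2 = 92**2 = 8464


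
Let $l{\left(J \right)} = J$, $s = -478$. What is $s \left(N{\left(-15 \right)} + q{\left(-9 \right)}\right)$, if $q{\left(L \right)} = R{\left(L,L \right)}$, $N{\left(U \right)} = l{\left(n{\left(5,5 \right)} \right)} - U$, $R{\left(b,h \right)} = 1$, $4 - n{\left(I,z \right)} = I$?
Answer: $-7170$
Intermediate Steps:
$n{\left(I,z \right)} = 4 - I$
$N{\left(U \right)} = -1 - U$ ($N{\left(U \right)} = \left(4 - 5\right) - U = -1 - U$)
$q{\left(L \right)} = 1$
$s \left(N{\left(-15 \right)} + q{\left(-9 \right)}\right) = - 478 \left(\left(-1 - -15\right) + 1\right) = - 478 \left(\left(-1 + 15\right) + 1\right) = - 478 \left(14 + 1\right) = \left(-478\right) 15 = -7170$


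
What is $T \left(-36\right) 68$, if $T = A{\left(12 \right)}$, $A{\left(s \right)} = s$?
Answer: $-29376$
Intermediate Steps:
$T = 12$
$T \left(-36\right) 68 = 12 \left(-36\right) 68 = \left(-432\right) 68 = -29376$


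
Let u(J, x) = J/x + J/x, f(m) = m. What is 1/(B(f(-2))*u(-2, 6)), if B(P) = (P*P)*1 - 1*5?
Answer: 3/2 ≈ 1.5000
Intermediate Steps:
B(P) = -5 + P² (B(P) = P²*1 - 5 = P² - 5 = -5 + P²)
u(J, x) = 2*J/x
1/(B(f(-2))*u(-2, 6)) = 1/((-5 + (-2)²)*(2*(-2)/6)) = 1/((-5 + 4)*(2*(-2)*(⅙))) = 1/(-1*(-⅔)) = 1/(⅔) = 3/2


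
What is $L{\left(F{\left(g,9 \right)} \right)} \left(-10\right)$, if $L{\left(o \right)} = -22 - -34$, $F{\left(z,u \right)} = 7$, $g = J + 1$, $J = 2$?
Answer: $-120$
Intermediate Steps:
$g = 3$ ($g = 2 + 1 = 3$)
$L{\left(o \right)} = 12$ ($L{\left(o \right)} = -22 + 34 = 12$)
$L{\left(F{\left(g,9 \right)} \right)} \left(-10\right) = 12 \left(-10\right) = -120$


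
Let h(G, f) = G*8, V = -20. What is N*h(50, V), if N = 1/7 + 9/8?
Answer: 3550/7 ≈ 507.14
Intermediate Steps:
h(G, f) = 8*G
N = 71/56 (N = 1*(⅐) + 9*(⅛) = ⅐ + 9/8 = 71/56 ≈ 1.2679)
N*h(50, V) = 71*(8*50)/56 = (71/56)*400 = 3550/7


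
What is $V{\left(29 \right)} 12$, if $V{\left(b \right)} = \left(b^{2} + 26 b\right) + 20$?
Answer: $19380$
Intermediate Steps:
$V{\left(b \right)} = 20 + b^{2} + 26 b$
$V{\left(29 \right)} 12 = \left(20 + 29^{2} + 26 \cdot 29\right) 12 = \left(20 + 841 + 754\right) 12 = 1615 \cdot 12 = 19380$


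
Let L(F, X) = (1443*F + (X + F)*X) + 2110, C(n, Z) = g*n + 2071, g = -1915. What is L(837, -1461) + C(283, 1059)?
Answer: 1581691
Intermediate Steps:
C(n, Z) = 2071 - 1915*n (C(n, Z) = -1915*n + 2071 = 2071 - 1915*n)
L(F, X) = 2110 + 1443*F + X*(F + X) (L(F, X) = (1443*F + (F + X)*X) + 2110 = (1443*F + X*(F + X)) + 2110 = 2110 + 1443*F + X*(F + X))
L(837, -1461) + C(283, 1059) = (2110 + (-1461)² + 1443*837 + 837*(-1461)) + (2071 - 1915*283) = (2110 + 2134521 + 1207791 - 1222857) + (2071 - 541945) = 2121565 - 539874 = 1581691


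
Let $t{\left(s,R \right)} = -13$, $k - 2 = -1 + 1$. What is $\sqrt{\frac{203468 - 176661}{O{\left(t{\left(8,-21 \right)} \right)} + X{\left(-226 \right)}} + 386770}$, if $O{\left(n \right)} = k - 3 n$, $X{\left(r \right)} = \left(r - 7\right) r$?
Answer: $\frac{\sqrt{1074133100830863}}{52699} \approx 621.91$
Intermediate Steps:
$k = 2$ ($k = 2 + \left(-1 + 1\right) = 2 + 0 = 2$)
$X{\left(r \right)} = r \left(-7 + r\right)$ ($X{\left(r \right)} = \left(-7 + r\right) r = r \left(-7 + r\right)$)
$O{\left(n \right)} = 2 - 3 n$
$\sqrt{\frac{203468 - 176661}{O{\left(t{\left(8,-21 \right)} \right)} + X{\left(-226 \right)}} + 386770} = \sqrt{\frac{203468 - 176661}{\left(2 - -39\right) - 226 \left(-7 - 226\right)} + 386770} = \sqrt{\frac{26807}{\left(2 + 39\right) - -52658} + 386770} = \sqrt{\frac{26807}{41 + 52658} + 386770} = \sqrt{\frac{26807}{52699} + 386770} = \sqrt{\frac{20382419037}{52699}} = \frac{\sqrt{1074133100830863}}{52699}$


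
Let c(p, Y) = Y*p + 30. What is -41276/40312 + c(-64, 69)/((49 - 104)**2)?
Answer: -75417083/30485950 ≈ -2.4738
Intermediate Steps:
c(p, Y) = 30 + Y*p
-41276/40312 + c(-64, 69)/((49 - 104)**2) = -41276/40312 + (30 + 69*(-64))/((49 - 104)**2) = -41276*1/40312 + (30 - 4416)/((-55)**2) = -10319/10078 - 4386/3025 = -75417083/30485950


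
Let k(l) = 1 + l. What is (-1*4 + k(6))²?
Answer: 9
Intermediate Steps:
(-1*4 + k(6))² = (-1*4 + (1 + 6))² = (-4 + 7)² = 3² = 9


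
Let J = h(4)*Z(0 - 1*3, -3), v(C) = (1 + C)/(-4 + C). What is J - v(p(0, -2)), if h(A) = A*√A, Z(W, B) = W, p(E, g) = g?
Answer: -145/6 ≈ -24.167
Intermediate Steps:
h(A) = A^(3/2)
v(C) = (1 + C)/(-4 + C)
J = -24 (J = 4^(3/2)*(0 - 1*3) = 8*(0 - 3) = 8*(-3) = -24)
J - v(p(0, -2)) = -24 - (1 - 2)/(-4 - 2) = -24 - (-1)/(-6) = -24 - (-1)*(-1)/6 = -24 - 1*⅙ = -24 - ⅙ = -145/6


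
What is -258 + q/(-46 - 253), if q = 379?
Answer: -77521/299 ≈ -259.27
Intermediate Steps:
-258 + q/(-46 - 253) = -258 + 379/(-46 - 253) = -258 + 379/(-299) = -258 - 1/299*379 = -258 - 379/299 = -77521/299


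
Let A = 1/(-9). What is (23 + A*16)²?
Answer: 36481/81 ≈ 450.38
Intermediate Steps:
A = -⅑ ≈ -0.11111
(23 + A*16)² = (23 - ⅑*16)² = (23 - 16/9)² = (191/9)² = 36481/81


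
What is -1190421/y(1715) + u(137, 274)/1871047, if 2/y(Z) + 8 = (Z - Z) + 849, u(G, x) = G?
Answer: -1873187591901593/3742094 ≈ -5.0057e+8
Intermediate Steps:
y(Z) = 2/841 (y(Z) = 2/(-8 + ((Z - Z) + 849)) = 2/(-8 + (0 + 849)) = 2/(-8 + 849) = 2/841)
-1190421/y(1715) + u(137, 274)/1871047 = -1190421/2/841 + 137/1871047 = -1190421*841/2 + 137*(1/1871047) = -1001144061/2 + 137/1871047 = -1873187591901593/3742094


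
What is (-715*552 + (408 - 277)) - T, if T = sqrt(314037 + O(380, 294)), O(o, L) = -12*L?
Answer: -394549 - 3*sqrt(34501) ≈ -3.9511e+5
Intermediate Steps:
T = 3*sqrt(34501) (T = sqrt(314037 - 12*294) = sqrt(314037 - 3528) = sqrt(310509) = 3*sqrt(34501) ≈ 557.23)
(-715*552 + (408 - 277)) - T = (-715*552 + (408 - 277)) - 3*sqrt(34501) = (-394680 + 131) - 3*sqrt(34501) = -394549 - 3*sqrt(34501)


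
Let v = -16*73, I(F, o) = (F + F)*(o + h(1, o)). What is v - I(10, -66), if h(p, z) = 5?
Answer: 52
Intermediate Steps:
I(F, o) = 2*F*(5 + o) (I(F, o) = (F + F)*(o + 5) = (2*F)*(5 + o) = 2*F*(5 + o))
v = -1168
v - I(10, -66) = -1168 - 2*10*(5 - 66) = -1168 - 2*10*(-61) = -1168 - 1*(-1220) = -1168 + 1220 = 52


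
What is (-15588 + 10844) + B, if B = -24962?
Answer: -29706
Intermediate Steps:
(-15588 + 10844) + B = (-15588 + 10844) - 24962 = -4744 - 24962 = -29706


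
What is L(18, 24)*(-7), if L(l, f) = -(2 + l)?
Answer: 140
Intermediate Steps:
L(l, f) = -2 - l
L(18, 24)*(-7) = (-2 - 1*18)*(-7) = (-2 - 18)*(-7) = -20*(-7) = 140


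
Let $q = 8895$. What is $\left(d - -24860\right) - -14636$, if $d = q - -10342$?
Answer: $58733$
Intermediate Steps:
$d = 19237$ ($d = 8895 - -10342 = 8895 + 10342 = 19237$)
$\left(d - -24860\right) - -14636 = \left(19237 - -24860\right) - -14636 = \left(19237 + 24860\right) + 14636 = 44097 + 14636 = 58733$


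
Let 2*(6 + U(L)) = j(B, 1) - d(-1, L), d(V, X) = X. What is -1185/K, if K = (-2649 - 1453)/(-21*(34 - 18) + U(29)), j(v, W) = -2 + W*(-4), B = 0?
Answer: -852015/8204 ≈ -103.85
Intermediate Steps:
j(v, W) = -2 - 4*W
U(L) = -9 - L/2 (U(L) = -6 + ((-2 - 4*1) - L)/2 = -6 + ((-2 - 4) - L)/2 = -6 + (-6 - L)/2 = -6 + (-3 - L/2) = -9 - L/2)
K = 8204/719 (K = (-2649 - 1453)/(-21*(34 - 18) + (-9 - ½*29)) = -4102/(-21*16 + (-9 - 29/2)) = -4102/(-336 - 47/2) = -4102/(-719/2) = -4102*(-2/719) = 8204/719 ≈ 11.410)
-1185/K = -1185/8204/719 = -1185*719/8204 = -852015/8204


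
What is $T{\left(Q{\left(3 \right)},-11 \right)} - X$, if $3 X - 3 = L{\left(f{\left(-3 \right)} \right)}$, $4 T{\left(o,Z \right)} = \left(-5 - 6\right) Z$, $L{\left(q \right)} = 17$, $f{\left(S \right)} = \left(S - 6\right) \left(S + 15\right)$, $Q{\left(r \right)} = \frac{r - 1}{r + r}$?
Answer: $\frac{283}{12} \approx 23.583$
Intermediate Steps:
$Q{\left(r \right)} = \frac{-1 + r}{2 r}$
$f{\left(S \right)} = \left(-6 + S\right) \left(15 + S\right)$
$T{\left(o,Z \right)} = - \frac{11 Z}{4}$ ($T{\left(o,Z \right)} = \frac{\left(-5 - 6\right) Z}{4} = \frac{\left(-11\right) Z}{4} = - \frac{11 Z}{4}$)
$X = \frac{20}{3}$ ($X = 1 + \frac{1}{3} \cdot 17 = 1 + \frac{17}{3} = \frac{20}{3} \approx 6.6667$)
$T{\left(Q{\left(3 \right)},-11 \right)} - X = \left(- \frac{11}{4}\right) \left(-11\right) - \frac{20}{3} = \frac{121}{4} - \frac{20}{3} = \frac{283}{12}$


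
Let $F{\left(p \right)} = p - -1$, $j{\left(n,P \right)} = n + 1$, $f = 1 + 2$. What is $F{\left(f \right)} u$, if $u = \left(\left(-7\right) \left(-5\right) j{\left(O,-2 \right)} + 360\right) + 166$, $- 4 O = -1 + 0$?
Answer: $2279$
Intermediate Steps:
$f = 3$
$O = \frac{1}{4}$ ($O = - \frac{-1 + 0}{4} = \left(- \frac{1}{4}\right) \left(-1\right) = \frac{1}{4} \approx 0.25$)
$j{\left(n,P \right)} = 1 + n$
$F{\left(p \right)} = 1 + p$ ($F{\left(p \right)} = p + 1 = 1 + p$)
$u = \frac{2279}{4}$ ($u = \left(\left(-7\right) \left(-5\right) \left(1 + \frac{1}{4}\right) + 360\right) + 166 = \left(35 \cdot \frac{5}{4} + 360\right) + 166 = \left(\frac{175}{4} + 360\right) + 166 = \frac{1615}{4} + 166 = \frac{2279}{4} \approx 569.75$)
$F{\left(f \right)} u = \left(1 + 3\right) \frac{2279}{4} = 4 \cdot \frac{2279}{4} = 2279$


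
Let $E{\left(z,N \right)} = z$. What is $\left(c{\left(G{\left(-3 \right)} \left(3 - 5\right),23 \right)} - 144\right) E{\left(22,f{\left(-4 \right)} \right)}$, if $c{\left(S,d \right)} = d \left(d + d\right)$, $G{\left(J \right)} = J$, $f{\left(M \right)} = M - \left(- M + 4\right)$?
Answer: $20108$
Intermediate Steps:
$f{\left(M \right)} = -4 + 2 M$ ($f{\left(M \right)} = M - \left(4 - M\right) = M + \left(-4 + M\right) = -4 + 2 M$)
$c{\left(S,d \right)} = 2 d^{2}$ ($c{\left(S,d \right)} = d 2 d = 2 d^{2}$)
$\left(c{\left(G{\left(-3 \right)} \left(3 - 5\right),23 \right)} - 144\right) E{\left(22,f{\left(-4 \right)} \right)} = \left(2 \cdot 23^{2} - 144\right) 22 = \left(2 \cdot 529 - 144\right) 22 = \left(1058 - 144\right) 22 = 914 \cdot 22 = 20108$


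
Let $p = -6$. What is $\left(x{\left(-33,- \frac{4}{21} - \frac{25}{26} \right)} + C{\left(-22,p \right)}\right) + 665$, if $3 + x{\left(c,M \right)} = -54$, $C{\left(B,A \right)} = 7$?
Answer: $615$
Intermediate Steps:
$x{\left(c,M \right)} = -57$ ($x{\left(c,M \right)} = -3 - 54 = -57$)
$\left(x{\left(-33,- \frac{4}{21} - \frac{25}{26} \right)} + C{\left(-22,p \right)}\right) + 665 = \left(-57 + 7\right) + 665 = -50 + 665 = 615$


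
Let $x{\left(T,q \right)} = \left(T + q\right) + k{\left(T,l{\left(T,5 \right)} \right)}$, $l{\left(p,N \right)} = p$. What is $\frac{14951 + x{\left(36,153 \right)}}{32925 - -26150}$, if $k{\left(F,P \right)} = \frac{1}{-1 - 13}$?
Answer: $\frac{211959}{827050} \approx 0.25628$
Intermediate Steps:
$k{\left(F,P \right)} = - \frac{1}{14}$ ($k{\left(F,P \right)} = \frac{1}{-14} = - \frac{1}{14}$)
$x{\left(T,q \right)} = - \frac{1}{14} + T + q$ ($x{\left(T,q \right)} = \left(T + q\right) - \frac{1}{14} = - \frac{1}{14} + T + q$)
$\frac{14951 + x{\left(36,153 \right)}}{32925 - -26150} = \frac{14951 + \left(- \frac{1}{14} + 36 + 153\right)}{32925 - -26150} = \frac{14951 + \frac{2645}{14}}{32925 + 26150} = \frac{211959}{14 \cdot 59075} = \frac{211959}{14} \cdot \frac{1}{59075} = \frac{211959}{827050}$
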